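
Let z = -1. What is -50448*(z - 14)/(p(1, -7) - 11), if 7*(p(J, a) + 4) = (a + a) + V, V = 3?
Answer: -1324260/29 ≈ -45664.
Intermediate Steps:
p(J, a) = -25/7 + 2*a/7 (p(J, a) = -4 + ((a + a) + 3)/7 = -4 + (2*a + 3)/7 = -4 + (3 + 2*a)/7 = -4 + (3/7 + 2*a/7) = -25/7 + 2*a/7)
-50448*(z - 14)/(p(1, -7) - 11) = -50448*(-1 - 14)/((-25/7 + (2/7)*(-7)) - 11) = -(-756720)/((-25/7 - 2) - 11) = -(-756720)/(-39/7 - 11) = -(-756720)/(-116/7) = -(-756720)*(-7)/116 = -50448*105/116 = -1324260/29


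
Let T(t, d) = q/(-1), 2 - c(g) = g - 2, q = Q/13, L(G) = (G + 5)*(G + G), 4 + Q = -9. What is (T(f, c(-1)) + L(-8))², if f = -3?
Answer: 2401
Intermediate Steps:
Q = -13 (Q = -4 - 9 = -13)
L(G) = 2*G*(5 + G) (L(G) = (5 + G)*(2*G) = 2*G*(5 + G))
q = -1 (q = -13/13 = -13*1/13 = -1)
c(g) = 4 - g (c(g) = 2 - (g - 2) = 2 - (-2 + g) = 2 + (2 - g) = 4 - g)
T(t, d) = 1 (T(t, d) = -1/(-1) = -1*(-1) = 1)
(T(f, c(-1)) + L(-8))² = (1 + 2*(-8)*(5 - 8))² = (1 + 2*(-8)*(-3))² = (1 + 48)² = 49² = 2401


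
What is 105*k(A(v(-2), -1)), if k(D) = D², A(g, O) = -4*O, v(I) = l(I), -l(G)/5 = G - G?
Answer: 1680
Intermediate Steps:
l(G) = 0 (l(G) = -5*(G - G) = -5*0 = 0)
v(I) = 0
105*k(A(v(-2), -1)) = 105*(-4*(-1))² = 105*4² = 105*16 = 1680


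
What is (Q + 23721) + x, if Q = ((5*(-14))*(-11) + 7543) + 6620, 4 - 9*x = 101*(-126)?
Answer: 360616/9 ≈ 40068.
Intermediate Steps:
x = 12730/9 (x = 4/9 - 101*(-126)/9 = 4/9 - 1/9*(-12726) = 4/9 + 1414 = 12730/9 ≈ 1414.4)
Q = 14933 (Q = (-70*(-11) + 7543) + 6620 = (770 + 7543) + 6620 = 8313 + 6620 = 14933)
(Q + 23721) + x = (14933 + 23721) + 12730/9 = 38654 + 12730/9 = 360616/9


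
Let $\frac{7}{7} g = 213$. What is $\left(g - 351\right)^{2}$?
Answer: $19044$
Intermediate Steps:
$g = 213$
$\left(g - 351\right)^{2} = \left(213 - 351\right)^{2} = \left(-138\right)^{2} = 19044$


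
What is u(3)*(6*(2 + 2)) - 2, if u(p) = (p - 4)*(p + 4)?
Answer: -170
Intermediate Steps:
u(p) = (-4 + p)*(4 + p)
u(3)*(6*(2 + 2)) - 2 = (-16 + 3²)*(6*(2 + 2)) - 2 = (-16 + 9)*(6*4) - 2 = -7*24 - 2 = -168 - 2 = -170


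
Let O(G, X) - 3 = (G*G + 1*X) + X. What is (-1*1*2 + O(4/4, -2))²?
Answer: 4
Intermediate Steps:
O(G, X) = 3 + G² + 2*X (O(G, X) = 3 + ((G*G + 1*X) + X) = 3 + ((G² + X) + X) = 3 + ((X + G²) + X) = 3 + (G² + 2*X) = 3 + G² + 2*X)
(-1*1*2 + O(4/4, -2))² = (-1*1*2 + (3 + (4/4)² + 2*(-2)))² = (-1*2 + (3 + (4*(¼))² - 4))² = (-2 + (3 + 1² - 4))² = (-2 + (3 + 1 - 4))² = (-2 + 0)² = (-2)² = 4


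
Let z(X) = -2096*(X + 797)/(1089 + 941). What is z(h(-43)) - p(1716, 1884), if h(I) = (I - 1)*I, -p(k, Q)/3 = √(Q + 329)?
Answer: -2818072/1015 + 3*√2213 ≈ -2635.3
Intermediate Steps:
p(k, Q) = -3*√(329 + Q) (p(k, Q) = -3*√(Q + 329) = -3*√(329 + Q))
h(I) = I*(-1 + I) (h(I) = (-1 + I)*I = I*(-1 + I))
z(X) = -835256/1015 - 1048*X/1015 (z(X) = -(835256/1015 + 1048*X/1015) = -2096*(797/2030 + X/2030) = -835256/1015 - 1048*X/1015)
z(h(-43)) - p(1716, 1884) = (-835256/1015 - (-45064)*(-1 - 43)/1015) - (-3)*√(329 + 1884) = (-835256/1015 - (-45064)*(-44)/1015) - (-3)*√2213 = (-835256/1015 - 1048/1015*1892) + 3*√2213 = (-835256/1015 - 1982816/1015) + 3*√2213 = -2818072/1015 + 3*√2213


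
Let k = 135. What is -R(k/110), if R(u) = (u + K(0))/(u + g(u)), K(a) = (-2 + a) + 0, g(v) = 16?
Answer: 17/379 ≈ 0.044855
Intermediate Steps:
K(a) = -2 + a
R(u) = (-2 + u)/(16 + u) (R(u) = (u + (-2 + 0))/(u + 16) = (u - 2)/(16 + u) = (-2 + u)/(16 + u))
-R(k/110) = -(-2 + 135/110)/(16 + 135/110) = -(-2 + 135*(1/110))/(16 + 135*(1/110)) = -(-2 + 27/22)/(16 + 27/22) = -(-17)/(379/22*22) = -22*(-17)/(379*22) = -1*(-17/379) = 17/379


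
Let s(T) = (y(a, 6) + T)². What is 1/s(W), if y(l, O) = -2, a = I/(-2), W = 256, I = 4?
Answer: 1/64516 ≈ 1.5500e-5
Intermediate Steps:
a = -2 (a = 4/(-2) = 4*(-½) = -2)
s(T) = (-2 + T)²
1/s(W) = 1/((-2 + 256)²) = 1/(254²) = 1/64516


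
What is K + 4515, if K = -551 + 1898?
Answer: 5862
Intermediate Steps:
K = 1347
K + 4515 = 1347 + 4515 = 5862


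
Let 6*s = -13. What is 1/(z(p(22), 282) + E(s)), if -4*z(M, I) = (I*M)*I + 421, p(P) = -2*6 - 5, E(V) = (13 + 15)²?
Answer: 4/1354623 ≈ 2.9529e-6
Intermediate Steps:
s = -13/6 (s = (⅙)*(-13) = -13/6 ≈ -2.1667)
E(V) = 784 (E(V) = 28² = 784)
p(P) = -17 (p(P) = -12 - 5 = -17)
z(M, I) = -421/4 - M*I²/4 (z(M, I) = -((I*M)*I + 421)/4 = -(M*I² + 421)/4 = -(421 + M*I²)/4 = -421/4 - M*I²/4)
1/(z(p(22), 282) + E(s)) = 1/((-421/4 - ¼*(-17)*282²) + 784) = 1/((-421/4 - ¼*(-17)*79524) + 784) = 1/((-421/4 + 337977) + 784) = 1/(1351487/4 + 784) = 1/(1354623/4) = 4/1354623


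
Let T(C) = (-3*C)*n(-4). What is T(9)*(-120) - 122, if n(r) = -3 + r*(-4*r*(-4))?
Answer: 819598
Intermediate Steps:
n(r) = -3 + 16*r² (n(r) = -3 + r*(16*r) = -3 + 16*r²)
T(C) = -759*C (T(C) = (-3*C)*(-3 + 16*(-4)²) = (-3*C)*(-3 + 16*16) = (-3*C)*(-3 + 256) = -3*C*253 = -759*C)
T(9)*(-120) - 122 = -759*9*(-120) - 122 = -6831*(-120) - 122 = 819720 - 122 = 819598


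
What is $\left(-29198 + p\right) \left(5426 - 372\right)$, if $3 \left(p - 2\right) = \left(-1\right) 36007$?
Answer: $- \frac{624649130}{3} \approx -2.0822 \cdot 10^{8}$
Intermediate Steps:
$p = - \frac{36001}{3}$ ($p = 2 + \frac{\left(-1\right) 36007}{3} = 2 + \frac{1}{3} \left(-36007\right) = 2 - \frac{36007}{3} = - \frac{36001}{3} \approx -12000.0$)
$\left(-29198 + p\right) \left(5426 - 372\right) = \left(-29198 - \frac{36001}{3}\right) \left(5426 - 372\right) = \left(- \frac{123595}{3}\right) 5054 = - \frac{624649130}{3}$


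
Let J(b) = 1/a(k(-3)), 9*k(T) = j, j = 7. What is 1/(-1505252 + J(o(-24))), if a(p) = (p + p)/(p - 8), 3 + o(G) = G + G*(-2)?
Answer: -14/21073593 ≈ -6.6434e-7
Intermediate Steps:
k(T) = 7/9 (k(T) = (1/9)*7 = 7/9)
o(G) = -3 - G (o(G) = -3 + (G + G*(-2)) = -3 + (G - 2*G) = -3 - G)
a(p) = 2*p/(-8 + p) (a(p) = (2*p)/(-8 + p) = 2*p/(-8 + p))
J(b) = -65/14 (J(b) = 1/(2*(7/9)/(-8 + 7/9)) = 1/(2*(7/9)/(-65/9)) = 1/(2*(7/9)*(-9/65)) = 1/(-14/65) = -65/14)
1/(-1505252 + J(o(-24))) = 1/(-1505252 - 65/14) = 1/(-21073593/14) = -14/21073593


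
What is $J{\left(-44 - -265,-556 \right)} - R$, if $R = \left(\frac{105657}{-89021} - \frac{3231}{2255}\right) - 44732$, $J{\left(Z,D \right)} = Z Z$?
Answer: $\frac{18784590267801}{200742355} \approx 93576.0$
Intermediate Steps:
$J{\left(Z,D \right)} = Z^{2}$
$R = - \frac{8980132907246}{200742355}$ ($R = \left(105657 \left(- \frac{1}{89021}\right) - \frac{3231}{2255}\right) - 44732 = \left(- \frac{105657}{89021} - \frac{3231}{2255}\right) - 44732 = - \frac{525883386}{200742355} - 44732 = - \frac{8980132907246}{200742355} \approx -44735.0$)
$J{\left(-44 - -265,-556 \right)} - R = \left(-44 - -265\right)^{2} - - \frac{8980132907246}{200742355} = \left(-44 + 265\right)^{2} + \frac{8980132907246}{200742355} = 221^{2} + \frac{8980132907246}{200742355} = 48841 + \frac{8980132907246}{200742355} = \frac{18784590267801}{200742355}$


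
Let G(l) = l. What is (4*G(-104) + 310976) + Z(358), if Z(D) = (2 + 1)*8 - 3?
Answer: 310581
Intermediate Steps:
Z(D) = 21 (Z(D) = 3*8 - 3 = 24 - 3 = 21)
(4*G(-104) + 310976) + Z(358) = (4*(-104) + 310976) + 21 = (-416 + 310976) + 21 = 310560 + 21 = 310581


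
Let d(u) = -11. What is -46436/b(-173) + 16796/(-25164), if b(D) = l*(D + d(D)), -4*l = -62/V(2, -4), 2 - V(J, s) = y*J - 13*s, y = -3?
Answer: -3216411523/4485483 ≈ -717.07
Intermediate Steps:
V(J, s) = 2 + 3*J + 13*s (V(J, s) = 2 - (-3*J - 13*s) = 2 - (-13*s - 3*J) = 2 + (3*J + 13*s) = 2 + 3*J + 13*s)
l = -31/88 (l = -(-31)/(2*(2 + 3*2 + 13*(-4))) = -(-31)/(2*(2 + 6 - 52)) = -(-31)/(2*(-44)) = -(-31)*(-1)/(2*44) = -¼*31/22 = -31/88 ≈ -0.35227)
b(D) = 31/8 - 31*D/88 (b(D) = -31*(D - 11)/88 = -31*(-11 + D)/88 = 31/8 - 31*D/88)
-46436/b(-173) + 16796/(-25164) = -46436/(31/8 - 31/88*(-173)) + 16796/(-25164) = -46436/(31/8 + 5363/88) + 16796*(-1/25164) = -46436/713/11 - 4199/6291 = -46436*11/713 - 4199/6291 = -510796/713 - 4199/6291 = -3216411523/4485483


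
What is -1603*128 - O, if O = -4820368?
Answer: 4615184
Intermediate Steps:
-1603*128 - O = -1603*128 - 1*(-4820368) = -205184 + 4820368 = 4615184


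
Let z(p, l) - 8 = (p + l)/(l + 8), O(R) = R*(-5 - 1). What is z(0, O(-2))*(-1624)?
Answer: -69832/5 ≈ -13966.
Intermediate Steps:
O(R) = -6*R (O(R) = R*(-6) = -6*R)
z(p, l) = 8 + (l + p)/(8 + l) (z(p, l) = 8 + (p + l)/(l + 8) = 8 + (l + p)/(8 + l))
z(0, O(-2))*(-1624) = ((64 + 0 + 9*(-6*(-2)))/(8 - 6*(-2)))*(-1624) = ((64 + 0 + 9*12)/(8 + 12))*(-1624) = ((64 + 0 + 108)/20)*(-1624) = ((1/20)*172)*(-1624) = (43/5)*(-1624) = -69832/5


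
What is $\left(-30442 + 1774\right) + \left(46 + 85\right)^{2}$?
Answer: $-11507$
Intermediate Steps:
$\left(-30442 + 1774\right) + \left(46 + 85\right)^{2} = -28668 + 131^{2} = -28668 + 17161 = -11507$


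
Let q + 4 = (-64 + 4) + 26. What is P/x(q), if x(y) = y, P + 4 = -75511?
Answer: 75515/38 ≈ 1987.2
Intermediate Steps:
q = -38 (q = -4 + ((-64 + 4) + 26) = -4 + (-60 + 26) = -4 - 34 = -38)
P = -75515 (P = -4 - 75511 = -75515)
P/x(q) = -75515/(-38) = -75515*(-1/38) = 75515/38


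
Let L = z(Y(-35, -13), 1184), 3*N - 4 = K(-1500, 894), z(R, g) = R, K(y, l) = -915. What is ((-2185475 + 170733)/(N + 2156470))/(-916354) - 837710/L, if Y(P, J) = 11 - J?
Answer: -1241367879320454809/35564609595876 ≈ -34905.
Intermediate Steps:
N = -911/3 (N = 4/3 + (⅓)*(-915) = 4/3 - 305 = -911/3 ≈ -303.67)
L = 24 (L = 11 - 1*(-13) = 11 + 13 = 24)
((-2185475 + 170733)/(N + 2156470))/(-916354) - 837710/L = ((-2185475 + 170733)/(-911/3 + 2156470))/(-916354) - 837710/24 = -2014742/6468499/3*(-1/916354) - 837710*1/24 = -2014742*3/6468499*(-1/916354) - 418855/12 = -6044226/6468499*(-1/916354) - 418855/12 = 3022113/2963717466323 - 418855/12 = -1241367879320454809/35564609595876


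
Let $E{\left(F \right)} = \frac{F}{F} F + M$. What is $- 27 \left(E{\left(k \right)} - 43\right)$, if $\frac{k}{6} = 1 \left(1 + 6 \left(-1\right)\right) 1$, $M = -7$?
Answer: $2160$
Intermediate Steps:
$k = -30$ ($k = 6 \cdot 1 \left(1 + 6 \left(-1\right)\right) 1 = 6 \cdot 1 \left(1 - 6\right) 1 = 6 \cdot 1 \left(-5\right) 1 = 6 \left(\left(-5\right) 1\right) = 6 \left(-5\right) = -30$)
$E{\left(F \right)} = -7 + F$ ($E{\left(F \right)} = \frac{F}{F} F - 7 = 1 F - 7 = F - 7 = -7 + F$)
$- 27 \left(E{\left(k \right)} - 43\right) = - 27 \left(\left(-7 - 30\right) - 43\right) = - 27 \left(-37 - 43\right) = \left(-27\right) \left(-80\right) = 2160$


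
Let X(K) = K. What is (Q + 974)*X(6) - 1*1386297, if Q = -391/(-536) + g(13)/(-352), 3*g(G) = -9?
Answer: -16278249561/11792 ≈ -1.3804e+6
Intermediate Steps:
g(G) = -3 (g(G) = (1/3)*(-9) = -3)
Q = 17405/23584 (Q = -391/(-536) - 3/(-352) = -391*(-1/536) - 3*(-1/352) = 391/536 + 3/352 = 17405/23584 ≈ 0.73800)
(Q + 974)*X(6) - 1*1386297 = (17405/23584 + 974)*6 - 1*1386297 = (22988221/23584)*6 - 1386297 = 68964663/11792 - 1386297 = -16278249561/11792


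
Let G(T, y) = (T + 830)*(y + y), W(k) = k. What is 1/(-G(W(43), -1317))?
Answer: 1/2299482 ≈ 4.3488e-7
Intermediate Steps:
G(T, y) = 2*y*(830 + T) (G(T, y) = (830 + T)*(2*y) = 2*y*(830 + T))
1/(-G(W(43), -1317)) = 1/(-2*(-1317)*(830 + 43)) = 1/(-2*(-1317)*873) = 1/(-1*(-2299482)) = 1/2299482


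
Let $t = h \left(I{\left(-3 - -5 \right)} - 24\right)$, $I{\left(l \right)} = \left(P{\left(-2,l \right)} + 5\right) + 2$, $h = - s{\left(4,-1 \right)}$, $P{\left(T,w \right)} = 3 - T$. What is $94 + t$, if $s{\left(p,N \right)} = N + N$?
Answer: $70$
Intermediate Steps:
$s{\left(p,N \right)} = 2 N$
$h = 2$ ($h = - 2 \left(-1\right) = \left(-1\right) \left(-2\right) = 2$)
$I{\left(l \right)} = 12$ ($I{\left(l \right)} = \left(\left(3 - -2\right) + 5\right) + 2 = \left(\left(3 + 2\right) + 5\right) + 2 = \left(5 + 5\right) + 2 = 10 + 2 = 12$)
$t = -24$ ($t = 2 \left(12 - 24\right) = 2 \left(-12\right) = -24$)
$94 + t = 94 - 24 = 70$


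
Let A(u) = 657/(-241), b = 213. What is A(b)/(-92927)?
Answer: 657/22395407 ≈ 2.9336e-5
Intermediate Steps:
A(u) = -657/241 (A(u) = 657*(-1/241) = -657/241)
A(b)/(-92927) = -657/241/(-92927) = -657/241*(-1/92927) = 657/22395407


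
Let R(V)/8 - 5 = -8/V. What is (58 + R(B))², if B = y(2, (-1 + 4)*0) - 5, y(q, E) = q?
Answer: 128164/9 ≈ 14240.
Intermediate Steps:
B = -3 (B = 2 - 5 = -3)
R(V) = 40 - 64/V (R(V) = 40 + 8*(-8/V) = 40 - 64/V)
(58 + R(B))² = (58 + (40 - 64/(-3)))² = (58 + (40 - 64*(-⅓)))² = (58 + (40 + 64/3))² = (58 + 184/3)² = (358/3)² = 128164/9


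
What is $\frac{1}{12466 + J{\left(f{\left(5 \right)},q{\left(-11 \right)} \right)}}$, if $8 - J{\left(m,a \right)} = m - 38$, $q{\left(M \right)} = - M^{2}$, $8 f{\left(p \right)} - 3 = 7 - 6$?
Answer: $\frac{2}{25023} \approx 7.9926 \cdot 10^{-5}$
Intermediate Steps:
$f{\left(p \right)} = \frac{1}{2}$ ($f{\left(p \right)} = \frac{3}{8} + \frac{7 - 6}{8} = \frac{3}{8} + \frac{1}{8} \cdot 1 = \frac{3}{8} + \frac{1}{8} = \frac{1}{2}$)
$J{\left(m,a \right)} = 46 - m$ ($J{\left(m,a \right)} = 8 - \left(m - 38\right) = 8 - \left(-38 + m\right) = 46 - m$)
$\frac{1}{12466 + J{\left(f{\left(5 \right)},q{\left(-11 \right)} \right)}} = \frac{1}{12466 + \left(46 - \frac{1}{2}\right)} = \frac{1}{12466 + \frac{91}{2}} = \frac{1}{\frac{25023}{2}} = \frac{2}{25023}$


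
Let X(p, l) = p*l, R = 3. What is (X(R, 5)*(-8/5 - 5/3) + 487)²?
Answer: 191844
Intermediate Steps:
X(p, l) = l*p
(X(R, 5)*(-8/5 - 5/3) + 487)² = ((5*3)*(-8/5 - 5/3) + 487)² = (15*(-8*⅕ - 5*⅓) + 487)² = (15*(-8/5 - 5/3) + 487)² = (15*(-49/15) + 487)² = (-49 + 487)² = 438² = 191844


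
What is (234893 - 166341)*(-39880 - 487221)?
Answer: -36133827752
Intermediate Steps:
(234893 - 166341)*(-39880 - 487221) = 68552*(-527101) = -36133827752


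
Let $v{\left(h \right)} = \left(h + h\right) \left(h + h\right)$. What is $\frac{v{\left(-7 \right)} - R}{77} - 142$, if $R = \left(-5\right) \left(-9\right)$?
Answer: $- \frac{10783}{77} \approx -140.04$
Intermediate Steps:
$v{\left(h \right)} = 4 h^{2}$ ($v{\left(h \right)} = 2 h 2 h = 4 h^{2}$)
$R = 45$
$\frac{v{\left(-7 \right)} - R}{77} - 142 = \frac{4 \left(-7\right)^{2} - 45}{77} - 142 = \left(4 \cdot 49 - 45\right) \frac{1}{77} - 142 = \left(196 - 45\right) \frac{1}{77} - 142 = 151 \cdot \frac{1}{77} - 142 = \frac{151}{77} - 142 = - \frac{10783}{77}$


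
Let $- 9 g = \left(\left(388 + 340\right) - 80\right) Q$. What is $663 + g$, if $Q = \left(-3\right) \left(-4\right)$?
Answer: $-201$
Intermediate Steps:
$Q = 12$
$g = -864$ ($g = - \frac{\left(\left(388 + 340\right) - 80\right) 12}{9} = - \frac{\left(728 - 80\right) 12}{9} = - \frac{648 \cdot 12}{9} = \left(- \frac{1}{9}\right) 7776 = -864$)
$663 + g = 663 - 864 = -201$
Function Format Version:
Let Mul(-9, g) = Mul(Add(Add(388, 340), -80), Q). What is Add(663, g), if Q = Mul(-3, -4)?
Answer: -201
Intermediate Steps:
Q = 12
g = -864 (g = Mul(Rational(-1, 9), Mul(Add(Add(388, 340), -80), 12)) = Mul(Rational(-1, 9), Mul(Add(728, -80), 12)) = Mul(Rational(-1, 9), Mul(648, 12)) = Mul(Rational(-1, 9), 7776) = -864)
Add(663, g) = Add(663, -864) = -201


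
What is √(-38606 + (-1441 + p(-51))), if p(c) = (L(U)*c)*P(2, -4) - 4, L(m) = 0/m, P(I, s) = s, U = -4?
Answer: 11*I*√331 ≈ 200.13*I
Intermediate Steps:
L(m) = 0
p(c) = -4 (p(c) = (0*c)*(-4) - 4 = 0*(-4) - 4 = 0 - 4 = -4)
√(-38606 + (-1441 + p(-51))) = √(-38606 + (-1441 - 4)) = √(-38606 - 1445) = √(-40051) = 11*I*√331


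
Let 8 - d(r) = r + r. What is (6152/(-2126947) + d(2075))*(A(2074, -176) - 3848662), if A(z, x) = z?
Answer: 33887750302124088/2126947 ≈ 1.5933e+10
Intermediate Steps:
d(r) = 8 - 2*r (d(r) = 8 - (r + r) = 8 - 2*r)
(6152/(-2126947) + d(2075))*(A(2074, -176) - 3848662) = (6152/(-2126947) + (8 - 2*2075))*(2074 - 3848662) = (6152*(-1/2126947) + (8 - 4150))*(-3846588) = (-6152/2126947 - 4142)*(-3846588) = -8809820626/2126947*(-3846588) = 33887750302124088/2126947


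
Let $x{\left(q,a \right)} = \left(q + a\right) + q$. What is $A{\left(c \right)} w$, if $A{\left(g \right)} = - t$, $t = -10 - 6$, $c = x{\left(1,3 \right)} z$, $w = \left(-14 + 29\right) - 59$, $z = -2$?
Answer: $-704$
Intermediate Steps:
$x{\left(q,a \right)} = a + 2 q$ ($x{\left(q,a \right)} = \left(a + q\right) + q = a + 2 q$)
$w = -44$ ($w = 15 - 59 = -44$)
$c = -10$ ($c = \left(3 + 2 \cdot 1\right) \left(-2\right) = \left(3 + 2\right) \left(-2\right) = 5 \left(-2\right) = -10$)
$t = -16$
$A{\left(g \right)} = 16$ ($A{\left(g \right)} = \left(-1\right) \left(-16\right) = 16$)
$A{\left(c \right)} w = 16 \left(-44\right) = -704$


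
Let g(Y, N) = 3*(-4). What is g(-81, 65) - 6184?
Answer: -6196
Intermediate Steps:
g(Y, N) = -12
g(-81, 65) - 6184 = -12 - 6184 = -6196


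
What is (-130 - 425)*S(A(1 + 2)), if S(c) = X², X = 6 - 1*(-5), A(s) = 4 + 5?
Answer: -67155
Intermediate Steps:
A(s) = 9
X = 11 (X = 6 + 5 = 11)
S(c) = 121 (S(c) = 11² = 121)
(-130 - 425)*S(A(1 + 2)) = (-130 - 425)*121 = -555*121 = -67155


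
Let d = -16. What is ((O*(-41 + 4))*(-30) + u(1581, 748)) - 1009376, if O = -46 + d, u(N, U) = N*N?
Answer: 1421365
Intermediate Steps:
u(N, U) = N**2
O = -62 (O = -46 - 16 = -62)
((O*(-41 + 4))*(-30) + u(1581, 748)) - 1009376 = (-62*(-41 + 4)*(-30) + 1581**2) - 1009376 = (-62*(-37)*(-30) + 2499561) - 1009376 = (2294*(-30) + 2499561) - 1009376 = (-68820 + 2499561) - 1009376 = 2430741 - 1009376 = 1421365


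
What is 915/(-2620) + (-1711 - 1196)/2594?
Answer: -998985/679628 ≈ -1.4699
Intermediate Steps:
915/(-2620) + (-1711 - 1196)/2594 = 915*(-1/2620) - 2907*1/2594 = -183/524 - 2907/2594 = -998985/679628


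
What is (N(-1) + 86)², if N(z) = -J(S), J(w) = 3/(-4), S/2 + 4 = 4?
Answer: 120409/16 ≈ 7525.6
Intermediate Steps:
S = 0 (S = -8 + 2*4 = -8 + 8 = 0)
J(w) = -¾ (J(w) = 3*(-¼) = -¾)
N(z) = ¾ (N(z) = -1*(-¾) = ¾)
(N(-1) + 86)² = (¾ + 86)² = (347/4)² = 120409/16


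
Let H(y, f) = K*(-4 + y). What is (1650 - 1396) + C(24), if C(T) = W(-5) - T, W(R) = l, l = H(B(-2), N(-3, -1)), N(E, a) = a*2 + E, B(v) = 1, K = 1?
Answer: 227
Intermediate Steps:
N(E, a) = E + 2*a (N(E, a) = 2*a + E = E + 2*a)
H(y, f) = -4 + y (H(y, f) = 1*(-4 + y) = -4 + y)
l = -3 (l = -4 + 1 = -3)
W(R) = -3
C(T) = -3 - T
(1650 - 1396) + C(24) = (1650 - 1396) + (-3 - 1*24) = 254 + (-3 - 24) = 254 - 27 = 227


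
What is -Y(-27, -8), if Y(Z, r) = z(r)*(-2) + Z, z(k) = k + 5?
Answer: 21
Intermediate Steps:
z(k) = 5 + k
Y(Z, r) = -10 + Z - 2*r (Y(Z, r) = (5 + r)*(-2) + Z = (-10 - 2*r) + Z = -10 + Z - 2*r)
-Y(-27, -8) = -(-10 - 27 - 2*(-8)) = -(-10 - 27 + 16) = -1*(-21) = 21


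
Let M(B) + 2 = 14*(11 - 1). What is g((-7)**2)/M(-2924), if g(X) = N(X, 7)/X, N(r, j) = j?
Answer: 1/966 ≈ 0.0010352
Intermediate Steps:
M(B) = 138 (M(B) = -2 + 14*(11 - 1) = -2 + 14*10 = -2 + 140 = 138)
g(X) = 7/X
g((-7)**2)/M(-2924) = (7/((-7)**2))/138 = (7/49)*(1/138) = (7*(1/49))*(1/138) = (1/7)*(1/138) = 1/966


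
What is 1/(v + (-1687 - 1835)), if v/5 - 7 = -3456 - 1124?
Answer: -1/26387 ≈ -3.7897e-5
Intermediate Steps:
v = -22865 (v = 35 + 5*(-3456 - 1124) = 35 + 5*(-4580) = 35 - 22900 = -22865)
1/(v + (-1687 - 1835)) = 1/(-22865 + (-1687 - 1835)) = 1/(-22865 - 3522) = 1/(-26387) = -1/26387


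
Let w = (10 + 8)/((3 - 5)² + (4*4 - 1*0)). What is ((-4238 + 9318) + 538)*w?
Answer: 25281/5 ≈ 5056.2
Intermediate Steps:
w = 9/10 (w = 18/((-2)² + (16 + 0)) = 18/(4 + 16) = 18/20 = 18*(1/20) = 9/10 ≈ 0.90000)
((-4238 + 9318) + 538)*w = ((-4238 + 9318) + 538)*(9/10) = (5080 + 538)*(9/10) = 5618*(9/10) = 25281/5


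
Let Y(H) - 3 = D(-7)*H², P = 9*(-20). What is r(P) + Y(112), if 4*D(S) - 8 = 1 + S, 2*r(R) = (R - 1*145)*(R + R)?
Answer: 64775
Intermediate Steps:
P = -180
r(R) = R*(-145 + R) (r(R) = ((R - 1*145)*(R + R))/2 = ((R - 145)*(2*R))/2 = ((-145 + R)*(2*R))/2 = (2*R*(-145 + R))/2 = R*(-145 + R))
D(S) = 9/4 + S/4 (D(S) = 2 + (1 + S)/4 = 2 + (¼ + S/4) = 9/4 + S/4)
Y(H) = 3 + H²/2 (Y(H) = 3 + (9/4 + (¼)*(-7))*H² = 3 + (9/4 - 7/4)*H² = 3 + H²/2)
r(P) + Y(112) = -180*(-145 - 180) + (3 + (½)*112²) = -180*(-325) + (3 + (½)*12544) = 58500 + (3 + 6272) = 58500 + 6275 = 64775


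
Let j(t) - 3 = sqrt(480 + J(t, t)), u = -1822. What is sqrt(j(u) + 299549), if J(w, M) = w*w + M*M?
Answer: sqrt(299552 + 2*sqrt(1659962)) ≈ 549.66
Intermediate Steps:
J(w, M) = M**2 + w**2 (J(w, M) = w**2 + M**2 = M**2 + w**2)
j(t) = 3 + sqrt(480 + 2*t**2) (j(t) = 3 + sqrt(480 + (t**2 + t**2)) = 3 + sqrt(480 + 2*t**2))
sqrt(j(u) + 299549) = sqrt((3 + sqrt(480 + 2*(-1822)**2)) + 299549) = sqrt((3 + sqrt(480 + 2*3319684)) + 299549) = sqrt((3 + sqrt(480 + 6639368)) + 299549) = sqrt((3 + sqrt(6639848)) + 299549) = sqrt((3 + 2*sqrt(1659962)) + 299549) = sqrt(299552 + 2*sqrt(1659962))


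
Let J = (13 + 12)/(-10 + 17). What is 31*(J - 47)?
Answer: -9424/7 ≈ -1346.3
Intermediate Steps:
J = 25/7 ≈ 3.5714
31*(J - 47) = 31*(25/7 - 47) = 31*(-304/7) = -9424/7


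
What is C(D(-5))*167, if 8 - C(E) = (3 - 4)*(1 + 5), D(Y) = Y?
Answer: 2338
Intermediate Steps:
C(E) = 14 (C(E) = 8 - (3 - 4)*(1 + 5) = 8 - (-1)*6 = 8 - 1*(-6) = 8 + 6 = 14)
C(D(-5))*167 = 14*167 = 2338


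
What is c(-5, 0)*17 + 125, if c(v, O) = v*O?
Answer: 125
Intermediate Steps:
c(v, O) = O*v
c(-5, 0)*17 + 125 = (0*(-5))*17 + 125 = 0*17 + 125 = 0 + 125 = 125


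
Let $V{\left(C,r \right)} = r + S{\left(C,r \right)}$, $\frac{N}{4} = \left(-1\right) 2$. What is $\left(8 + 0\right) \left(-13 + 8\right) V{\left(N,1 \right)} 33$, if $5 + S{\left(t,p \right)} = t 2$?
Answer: $26400$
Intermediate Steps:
$S{\left(t,p \right)} = -5 + 2 t$ ($S{\left(t,p \right)} = -5 + t 2 = -5 + 2 t$)
$N = -8$ ($N = 4 \left(\left(-1\right) 2\right) = 4 \left(-2\right) = -8$)
$V{\left(C,r \right)} = -5 + r + 2 C$ ($V{\left(C,r \right)} = r + \left(-5 + 2 C\right) = -5 + r + 2 C$)
$\left(8 + 0\right) \left(-13 + 8\right) V{\left(N,1 \right)} 33 = \left(8 + 0\right) \left(-13 + 8\right) \left(-5 + 1 + 2 \left(-8\right)\right) 33 = 8 \left(-5\right) \left(-5 + 1 - 16\right) 33 = \left(-40\right) \left(-20\right) 33 = 800 \cdot 33 = 26400$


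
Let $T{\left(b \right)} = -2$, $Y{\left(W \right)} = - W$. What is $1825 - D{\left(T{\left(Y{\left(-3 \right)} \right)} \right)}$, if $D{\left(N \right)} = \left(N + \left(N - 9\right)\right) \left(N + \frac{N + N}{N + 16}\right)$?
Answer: $\frac{12567}{7} \approx 1795.3$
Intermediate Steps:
$D{\left(N \right)} = \left(-9 + 2 N\right) \left(N + \frac{2 N}{16 + N}\right)$ ($D{\left(N \right)} = \left(N + \left(N - 9\right)\right) \left(N + \frac{2 N}{16 + N}\right) = \left(N + \left(-9 + N\right)\right) \left(N + \frac{2 N}{16 + N}\right) = \left(-9 + 2 N\right) \left(N + \frac{2 N}{16 + N}\right)$)
$1825 - D{\left(T{\left(Y{\left(-3 \right)} \right)} \right)} = 1825 - - \frac{2 \left(-162 + 2 \left(-2\right)^{2} + 27 \left(-2\right)\right)}{16 - 2} = 1825 - - \frac{2 \left(-162 + 2 \cdot 4 - 54\right)}{14} = 1825 - \left(-2\right) \frac{1}{14} \left(-162 + 8 - 54\right) = 1825 - \left(-2\right) \frac{1}{14} \left(-208\right) = 1825 - \frac{208}{7} = \frac{12567}{7}$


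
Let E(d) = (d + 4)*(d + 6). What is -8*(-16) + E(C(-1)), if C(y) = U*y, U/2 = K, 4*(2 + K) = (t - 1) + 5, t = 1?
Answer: 677/4 ≈ 169.25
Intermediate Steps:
K = -¾ (K = -2 + ((1 - 1) + 5)/4 = -2 + (0 + 5)/4 = -2 + (¼)*5 = -2 + 5/4 = -¾ ≈ -0.75000)
U = -3/2 (U = 2*(-¾) = -3/2 ≈ -1.5000)
C(y) = -3*y/2
E(d) = (4 + d)*(6 + d)
-8*(-16) + E(C(-1)) = -8*(-16) + (24 + (-3/2*(-1))² + 10*(-3/2*(-1))) = 128 + (24 + (3/2)² + 10*(3/2)) = 128 + (24 + 9/4 + 15) = 128 + 165/4 = 677/4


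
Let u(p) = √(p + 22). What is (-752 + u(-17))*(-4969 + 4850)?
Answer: 89488 - 119*√5 ≈ 89222.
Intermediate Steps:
u(p) = √(22 + p)
(-752 + u(-17))*(-4969 + 4850) = (-752 + √(22 - 17))*(-4969 + 4850) = (-752 + √5)*(-119) = 89488 - 119*√5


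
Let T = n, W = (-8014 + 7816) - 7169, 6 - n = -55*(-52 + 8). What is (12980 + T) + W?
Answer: 3199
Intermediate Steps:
n = -2414 (n = 6 - (-55)*(-52 + 8) = 6 - (-55)*(-44) = 6 - 1*2420 = 6 - 2420 = -2414)
W = -7367 (W = -198 - 7169 = -7367)
T = -2414
(12980 + T) + W = (12980 - 2414) - 7367 = 10566 - 7367 = 3199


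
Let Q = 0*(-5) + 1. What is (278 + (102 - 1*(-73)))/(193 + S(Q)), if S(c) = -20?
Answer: 453/173 ≈ 2.6185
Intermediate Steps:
Q = 1 (Q = 0 + 1 = 1)
(278 + (102 - 1*(-73)))/(193 + S(Q)) = (278 + (102 - 1*(-73)))/(193 - 20) = (278 + (102 + 73))/173 = (278 + 175)*(1/173) = 453*(1/173) = 453/173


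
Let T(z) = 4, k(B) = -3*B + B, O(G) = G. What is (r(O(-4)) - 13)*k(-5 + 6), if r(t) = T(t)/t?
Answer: 28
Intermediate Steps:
k(B) = -2*B
r(t) = 4/t
(r(O(-4)) - 13)*k(-5 + 6) = (4/(-4) - 13)*(-2*(-5 + 6)) = (4*(-¼) - 13)*(-2*1) = (-1 - 13)*(-2) = -14*(-2) = 28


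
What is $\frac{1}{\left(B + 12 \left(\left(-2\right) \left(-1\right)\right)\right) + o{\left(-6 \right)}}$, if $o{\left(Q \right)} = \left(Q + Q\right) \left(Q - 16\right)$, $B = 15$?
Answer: $\frac{1}{303} \approx 0.0033003$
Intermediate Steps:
$o{\left(Q \right)} = 2 Q \left(-16 + Q\right)$
$\frac{1}{\left(B + 12 \left(\left(-2\right) \left(-1\right)\right)\right) + o{\left(-6 \right)}} = \frac{1}{\left(15 + 12 \left(\left(-2\right) \left(-1\right)\right)\right) + 2 \left(-6\right) \left(-16 - 6\right)} = \frac{1}{\left(15 + 12 \cdot 2\right) + 2 \left(-6\right) \left(-22\right)} = \frac{1}{\left(15 + 24\right) + 264} = \frac{1}{39 + 264} = \frac{1}{303}$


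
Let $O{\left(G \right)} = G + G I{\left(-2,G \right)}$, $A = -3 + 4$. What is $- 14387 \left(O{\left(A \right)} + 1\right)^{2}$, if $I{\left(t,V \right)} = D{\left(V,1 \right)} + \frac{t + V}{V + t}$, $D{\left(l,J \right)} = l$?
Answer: $-230192$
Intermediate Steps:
$A = 1$
$I{\left(t,V \right)} = 1 + V$ ($I{\left(t,V \right)} = V + \frac{t + V}{V + t} = V + \frac{V + t}{V + t} = V + 1 = 1 + V$)
$O{\left(G \right)} = G + G \left(1 + G\right)$
$- 14387 \left(O{\left(A \right)} + 1\right)^{2} = - 14387 \left(1 \left(2 + 1\right) + 1\right)^{2} = - 14387 \left(1 \cdot 3 + 1\right)^{2} = - 14387 \left(3 + 1\right)^{2} = - 14387 \cdot 4^{2} = \left(-14387\right) 16 = -230192$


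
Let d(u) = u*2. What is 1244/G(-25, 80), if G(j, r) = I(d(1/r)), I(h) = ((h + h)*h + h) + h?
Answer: 995200/41 ≈ 24273.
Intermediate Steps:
d(u) = 2*u
I(h) = 2*h + 2*h² (I(h) = ((2*h)*h + h) + h = (2*h² + h) + h = (h + 2*h²) + h = 2*h + 2*h²)
G(j, r) = 4*(1 + 2/r)/r (G(j, r) = 2*(2*(1/r))*(1 + 2*(1/r)) = 2*(2/r)*(1 + 2/r) = 4*(1 + 2/r)/r)
1244/G(-25, 80) = 1244/((4*(2 + 80)/80²)) = 1244/((4*(1/6400)*82)) = 1244/(41/800) = 1244*(800/41) = 995200/41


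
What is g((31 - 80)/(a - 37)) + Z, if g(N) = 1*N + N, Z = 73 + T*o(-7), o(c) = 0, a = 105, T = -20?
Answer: 2433/34 ≈ 71.559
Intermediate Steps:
Z = 73 (Z = 73 - 20*0 = 73 + 0 = 73)
g(N) = 2*N (g(N) = N + N = 2*N)
g((31 - 80)/(a - 37)) + Z = 2*((31 - 80)/(105 - 37)) + 73 = 2*(-49/68) + 73 = -49/34 + 73 = 2433/34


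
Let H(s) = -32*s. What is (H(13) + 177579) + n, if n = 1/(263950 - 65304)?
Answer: 35192721299/198646 ≈ 1.7716e+5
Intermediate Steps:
n = 1/198646 ≈ 5.0341e-6
(H(13) + 177579) + n = (-32*13 + 177579) + 1/198646 = (-416 + 177579) + 1/198646 = 177163 + 1/198646 = 35192721299/198646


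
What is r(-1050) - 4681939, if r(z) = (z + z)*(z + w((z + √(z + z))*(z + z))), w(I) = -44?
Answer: -2384539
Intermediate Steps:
r(z) = 2*z*(-44 + z) (r(z) = (z + z)*(z - 44) = (2*z)*(-44 + z) = 2*z*(-44 + z))
r(-1050) - 4681939 = 2*(-1050)*(-44 - 1050) - 4681939 = 2*(-1050)*(-1094) - 4681939 = 2297400 - 4681939 = -2384539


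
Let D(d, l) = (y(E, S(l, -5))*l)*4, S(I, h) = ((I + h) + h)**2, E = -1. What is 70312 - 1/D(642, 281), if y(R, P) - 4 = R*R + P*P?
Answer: 426258376591954367/6062384466264 ≈ 70312.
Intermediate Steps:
S(I, h) = (I + 2*h)**2
y(R, P) = 4 + P**2 + R**2 (y(R, P) = 4 + (R*R + P*P) = 4 + (R**2 + P**2) = 4 + (P**2 + R**2) = 4 + P**2 + R**2)
D(d, l) = 4*l*(5 + (-10 + l)**4) (D(d, l) = ((4 + ((l + 2*(-5))**2)**2 + (-1)**2)*l)*4 = ((4 + ((l - 10)**2)**2 + 1)*l)*4 = ((4 + ((-10 + l)**2)**2 + 1)*l)*4 = ((4 + (-10 + l)**4 + 1)*l)*4 = ((5 + (-10 + l)**4)*l)*4 = (l*(5 + (-10 + l)**4))*4 = 4*l*(5 + (-10 + l)**4))
70312 - 1/D(642, 281) = 70312 - 1/(4*281*(5 + (-10 + 281)**4)) = 70312 - 1/(4*281*(5 + 271**4)) = 70312 - 1/(4*281*(5 + 5393580481)) = 70312 - 1/(4*281*5393580486) = 70312 - 1/6062384466264 = 426258376591954367/6062384466264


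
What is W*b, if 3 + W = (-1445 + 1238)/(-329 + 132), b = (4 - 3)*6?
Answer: -2304/197 ≈ -11.695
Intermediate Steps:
b = 6 (b = 1*6 = 6)
W = -384/197 (W = -3 + (-1445 + 1238)/(-329 + 132) = -3 - 207/(-197) = -3 - 207*(-1/197) = -3 + 207/197 = -384/197 ≈ -1.9492)
W*b = -384/197*6 = -2304/197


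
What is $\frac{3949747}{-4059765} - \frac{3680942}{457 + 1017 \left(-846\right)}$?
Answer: $\frac{2309454661931}{698218683525} \approx 3.3076$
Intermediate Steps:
$\frac{3949747}{-4059765} - \frac{3680942}{457 + 1017 \left(-846\right)} = 3949747 \left(- \frac{1}{4059765}\right) - \frac{3680942}{457 - 860382} = - \frac{3949747}{4059765} - \frac{3680942}{-859925} = - \frac{3949747}{4059765} - - \frac{3680942}{859925} = - \frac{3949747}{4059765} + \frac{3680942}{859925} = \frac{2309454661931}{698218683525}$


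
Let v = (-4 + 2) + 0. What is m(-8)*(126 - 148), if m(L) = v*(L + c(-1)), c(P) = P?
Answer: -396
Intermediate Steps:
v = -2 (v = -2 + 0 = -2)
m(L) = 2 - 2*L (m(L) = -2*(L - 1) = -2*(-1 + L) = 2 - 2*L)
m(-8)*(126 - 148) = (2 - 2*(-8))*(126 - 148) = (2 + 16)*(-22) = 18*(-22) = -396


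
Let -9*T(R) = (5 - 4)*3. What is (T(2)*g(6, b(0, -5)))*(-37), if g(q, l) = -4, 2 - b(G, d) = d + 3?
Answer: -148/3 ≈ -49.333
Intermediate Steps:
T(R) = -⅓ (T(R) = -(5 - 4)*3/9 = -3/9 = -⅑*3 = -⅓)
b(G, d) = -1 - d (b(G, d) = 2 - (d + 3) = 2 - (3 + d) = 2 + (-3 - d) = -1 - d)
(T(2)*g(6, b(0, -5)))*(-37) = -⅓*(-4)*(-37) = (4/3)*(-37) = -148/3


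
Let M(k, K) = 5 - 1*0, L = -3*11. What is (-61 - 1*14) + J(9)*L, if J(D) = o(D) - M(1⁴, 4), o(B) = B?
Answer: -207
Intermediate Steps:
L = -33
M(k, K) = 5 (M(k, K) = 5 + 0 = 5)
J(D) = -5 + D (J(D) = D - 1*5 = D - 5 = -5 + D)
(-61 - 1*14) + J(9)*L = (-61 - 1*14) + (-5 + 9)*(-33) = (-61 - 14) + 4*(-33) = -75 - 132 = -207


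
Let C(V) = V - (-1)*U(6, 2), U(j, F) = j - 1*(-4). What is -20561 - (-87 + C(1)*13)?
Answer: -20617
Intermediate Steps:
U(j, F) = 4 + j (U(j, F) = j + 4 = 4 + j)
C(V) = 10 + V (C(V) = V - (-1)*(4 + 6) = V - (-1)*10 = V - 1*(-10) = V + 10 = 10 + V)
-20561 - (-87 + C(1)*13) = -20561 - (-87 + (10 + 1)*13) = -20561 - (-87 + 11*13) = -20561 - (-87 + 143) = -20561 - 1*56 = -20561 - 56 = -20617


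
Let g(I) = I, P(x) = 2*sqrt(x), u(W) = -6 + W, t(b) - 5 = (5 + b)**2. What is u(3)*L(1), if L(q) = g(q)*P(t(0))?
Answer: -6*sqrt(30) ≈ -32.863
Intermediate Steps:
t(b) = 5 + (5 + b)**2
L(q) = 2*q*sqrt(30) (L(q) = q*(2*sqrt(5 + (5 + 0)**2)) = q*(2*sqrt(5 + 5**2)) = q*(2*sqrt(5 + 25)) = q*(2*sqrt(30)) = 2*q*sqrt(30))
u(3)*L(1) = (-6 + 3)*(2*1*sqrt(30)) = -6*sqrt(30)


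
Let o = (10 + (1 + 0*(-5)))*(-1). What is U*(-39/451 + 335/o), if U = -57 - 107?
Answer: 55096/11 ≈ 5008.7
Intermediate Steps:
o = -11 (o = (10 + (1 + 0))*(-1) = (10 + 1)*(-1) = 11*(-1) = -11)
U = -164
U*(-39/451 + 335/o) = -164*(-39/451 + 335/(-11)) = -164*(-39*1/451 + 335*(-1/11)) = -164*(-39/451 - 335/11) = -164*(-13774/451) = 55096/11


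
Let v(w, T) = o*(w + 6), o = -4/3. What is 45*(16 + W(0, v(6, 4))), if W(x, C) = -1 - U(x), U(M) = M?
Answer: 675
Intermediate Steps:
o = -4/3 (o = -4*⅓ = -4/3 ≈ -1.3333)
v(w, T) = -8 - 4*w/3 (v(w, T) = -4*(w + 6)/3 = -4*(6 + w)/3 = -8 - 4*w/3)
W(x, C) = -1 - x
45*(16 + W(0, v(6, 4))) = 45*(16 + (-1 - 1*0)) = 45*(16 + (-1 + 0)) = 45*(16 - 1) = 45*15 = 675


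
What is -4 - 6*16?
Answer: -100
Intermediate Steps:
-4 - 6*16 = -4 - 96 = -100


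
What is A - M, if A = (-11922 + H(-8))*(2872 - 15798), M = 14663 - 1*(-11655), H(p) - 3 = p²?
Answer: 153211412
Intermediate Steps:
H(p) = 3 + p²
M = 26318 (M = 14663 + 11655 = 26318)
A = 153237730 (A = (-11922 + (3 + (-8)²))*(2872 - 15798) = (-11922 + (3 + 64))*(-12926) = (-11922 + 67)*(-12926) = -11855*(-12926) = 153237730)
A - M = 153237730 - 1*26318 = 153237730 - 26318 = 153211412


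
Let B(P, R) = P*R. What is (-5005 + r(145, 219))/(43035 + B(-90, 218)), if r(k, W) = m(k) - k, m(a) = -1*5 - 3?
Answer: -5158/23415 ≈ -0.22029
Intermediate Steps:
m(a) = -8 (m(a) = -5 - 3 = -8)
r(k, W) = -8 - k
(-5005 + r(145, 219))/(43035 + B(-90, 218)) = (-5005 + (-8 - 1*145))/(43035 - 90*218) = (-5005 + (-8 - 145))/(43035 - 19620) = (-5005 - 153)/23415 = -5158*1/23415 = -5158/23415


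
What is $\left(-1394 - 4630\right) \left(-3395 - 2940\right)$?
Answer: $38162040$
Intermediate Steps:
$\left(-1394 - 4630\right) \left(-3395 - 2940\right) = \left(-6024\right) \left(-6335\right) = 38162040$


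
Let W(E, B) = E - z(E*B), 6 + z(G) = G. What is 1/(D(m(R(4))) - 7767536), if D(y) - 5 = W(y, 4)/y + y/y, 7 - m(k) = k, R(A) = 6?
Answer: -1/7767527 ≈ -1.2874e-7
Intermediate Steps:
z(G) = -6 + G
m(k) = 7 - k
W(E, B) = 6 + E - B*E (W(E, B) = E - (-6 + E*B) = E - (-6 + B*E) = E + (6 - B*E) = 6 + E - B*E)
D(y) = 6 + (6 - 3*y)/y (D(y) = 5 + ((6 + y - 1*4*y)/y + y/y) = 5 + ((6 + y - 4*y)/y + 1) = 5 + ((6 - 3*y)/y + 1) = 5 + (1 + (6 - 3*y)/y) = 6 + (6 - 3*y)/y)
1/(D(m(R(4))) - 7767536) = 1/((3 + 6/(7 - 1*6)) - 7767536) = 1/((3 + 6/(7 - 6)) - 7767536) = 1/((3 + 6/1) - 7767536) = 1/((3 + 6*1) - 7767536) = 1/((3 + 6) - 7767536) = 1/(9 - 7767536) = 1/(-7767527) = -1/7767527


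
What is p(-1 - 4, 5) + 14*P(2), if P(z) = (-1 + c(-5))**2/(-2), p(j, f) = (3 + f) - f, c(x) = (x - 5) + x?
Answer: -1789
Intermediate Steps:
c(x) = -5 + 2*x (c(x) = (-5 + x) + x = -5 + 2*x)
p(j, f) = 3
P(z) = -128 (P(z) = (-1 + (-5 + 2*(-5)))**2/(-2) = (-1 + (-5 - 10))**2*(-1/2) = (-1 - 15)**2*(-1/2) = (-16)**2*(-1/2) = 256*(-1/2) = -128)
p(-1 - 4, 5) + 14*P(2) = 3 + 14*(-128) = 3 - 1792 = -1789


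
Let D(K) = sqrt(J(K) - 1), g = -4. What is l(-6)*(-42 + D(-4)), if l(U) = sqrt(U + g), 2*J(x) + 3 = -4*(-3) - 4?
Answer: I*(sqrt(15) - 42*sqrt(10)) ≈ -128.94*I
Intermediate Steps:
J(x) = 5/2 (J(x) = -3/2 + (-4*(-3) - 4)/2 = -3/2 + (12 - 4)/2 = -3/2 + (1/2)*8 = -3/2 + 4 = 5/2)
l(U) = sqrt(-4 + U) (l(U) = sqrt(U - 4) = sqrt(-4 + U))
D(K) = sqrt(6)/2 (D(K) = sqrt(5/2 - 1) = sqrt(3/2) = sqrt(6)/2)
l(-6)*(-42 + D(-4)) = sqrt(-4 - 6)*(-42 + sqrt(6)/2) = sqrt(-10)*(-42 + sqrt(6)/2) = (I*sqrt(10))*(-42 + sqrt(6)/2) = I*sqrt(10)*(-42 + sqrt(6)/2)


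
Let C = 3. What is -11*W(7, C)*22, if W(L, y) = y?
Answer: -726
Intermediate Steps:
-11*W(7, C)*22 = -11*3*22 = -33*22 = -726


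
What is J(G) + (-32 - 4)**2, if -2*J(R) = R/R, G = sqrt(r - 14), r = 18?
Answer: 2591/2 ≈ 1295.5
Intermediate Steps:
G = 2 (G = sqrt(18 - 14) = sqrt(4) = 2)
J(R) = -1/2 (J(R) = -R/(2*R) = -1/2*1 = -1/2)
J(G) + (-32 - 4)**2 = -1/2 + (-32 - 4)**2 = -1/2 + (-36)**2 = -1/2 + 1296 = 2591/2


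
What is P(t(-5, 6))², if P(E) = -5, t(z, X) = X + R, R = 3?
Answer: 25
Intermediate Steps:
t(z, X) = 3 + X (t(z, X) = X + 3 = 3 + X)
P(t(-5, 6))² = (-5)² = 25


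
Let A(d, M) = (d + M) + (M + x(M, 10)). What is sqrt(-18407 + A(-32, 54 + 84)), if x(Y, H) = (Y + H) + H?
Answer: I*sqrt(18005) ≈ 134.18*I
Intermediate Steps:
x(Y, H) = Y + 2*H (x(Y, H) = (H + Y) + H = Y + 2*H)
A(d, M) = 20 + d + 3*M (A(d, M) = (d + M) + (M + (M + 2*10)) = (M + d) + (M + (M + 20)) = (M + d) + (M + (20 + M)) = (M + d) + (20 + 2*M) = 20 + d + 3*M)
sqrt(-18407 + A(-32, 54 + 84)) = sqrt(-18407 + (20 - 32 + 3*(54 + 84))) = sqrt(-18407 + (20 - 32 + 3*138)) = sqrt(-18407 + (20 - 32 + 414)) = sqrt(-18407 + 402) = sqrt(-18005) = I*sqrt(18005)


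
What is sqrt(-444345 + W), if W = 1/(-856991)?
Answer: 2*I*sqrt(81585471618969734)/856991 ≈ 666.59*I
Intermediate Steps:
W = -1/856991 ≈ -1.1669e-6
sqrt(-444345 + W) = sqrt(-444345 - 1/856991) = sqrt(-380799665896/856991) = 2*I*sqrt(81585471618969734)/856991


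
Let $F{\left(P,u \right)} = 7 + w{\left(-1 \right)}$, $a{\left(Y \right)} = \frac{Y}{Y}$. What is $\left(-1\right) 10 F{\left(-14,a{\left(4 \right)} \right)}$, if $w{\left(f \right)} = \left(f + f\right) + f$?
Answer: $-40$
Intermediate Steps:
$w{\left(f \right)} = 3 f$ ($w{\left(f \right)} = 2 f + f = 3 f$)
$a{\left(Y \right)} = 1$
$F{\left(P,u \right)} = 4$ ($F{\left(P,u \right)} = 7 + 3 \left(-1\right) = 7 - 3 = 4$)
$\left(-1\right) 10 F{\left(-14,a{\left(4 \right)} \right)} = \left(-1\right) 10 \cdot 4 = \left(-10\right) 4 = -40$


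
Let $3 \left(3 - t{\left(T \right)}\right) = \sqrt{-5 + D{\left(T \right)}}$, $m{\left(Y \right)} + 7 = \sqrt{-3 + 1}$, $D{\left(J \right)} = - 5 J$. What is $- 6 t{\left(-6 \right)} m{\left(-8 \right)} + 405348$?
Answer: $405404 - 8 i \sqrt{2} \approx 4.054 \cdot 10^{5} - 11.314 i$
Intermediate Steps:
$m{\left(Y \right)} = -7 + i \sqrt{2}$ ($m{\left(Y \right)} = -7 + \sqrt{-3 + 1} = -7 + \sqrt{-2} = -7 + i \sqrt{2}$)
$t{\left(T \right)} = 3 - \frac{\sqrt{-5 - 5 T}}{3}$
$- 6 t{\left(-6 \right)} m{\left(-8 \right)} + 405348 = - 6 \left(3 - \frac{\sqrt{-5 - -30}}{3}\right) \left(-7 + i \sqrt{2}\right) + 405348 = - 6 \left(3 - \frac{\sqrt{-5 + 30}}{3}\right) \left(-7 + i \sqrt{2}\right) + 405348 = - 6 \left(3 - \frac{\sqrt{25}}{3}\right) \left(-7 + i \sqrt{2}\right) + 405348 = - 6 \left(3 - \frac{5}{3}\right) \left(-7 + i \sqrt{2}\right) + 405348 = \left(-6\right) \frac{4}{3} \left(-7 + i \sqrt{2}\right) + 405348 = - 8 \left(-7 + i \sqrt{2}\right) + 405348 = \left(56 - 8 i \sqrt{2}\right) + 405348 = 405404 - 8 i \sqrt{2}$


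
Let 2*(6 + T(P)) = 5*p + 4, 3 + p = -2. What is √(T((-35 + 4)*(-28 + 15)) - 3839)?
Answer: I*√15422/2 ≈ 62.093*I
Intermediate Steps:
p = -5 (p = -3 - 2 = -5)
T(P) = -33/2 (T(P) = -6 + (5*(-5) + 4)/2 = -6 + (-25 + 4)/2 = -6 + (½)*(-21) = -6 - 21/2 = -33/2)
√(T((-35 + 4)*(-28 + 15)) - 3839) = √(-33/2 - 3839) = √(-7711/2) = I*√15422/2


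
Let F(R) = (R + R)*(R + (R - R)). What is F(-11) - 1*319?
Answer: -77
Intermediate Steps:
F(R) = 2*R² (F(R) = (2*R)*(R + 0) = (2*R)*R = 2*R²)
F(-11) - 1*319 = 2*(-11)² - 1*319 = 2*121 - 319 = 242 - 319 = -77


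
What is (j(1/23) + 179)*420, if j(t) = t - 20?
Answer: 1536360/23 ≈ 66798.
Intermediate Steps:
j(t) = -20 + t
(j(1/23) + 179)*420 = ((-20 + 1/23) + 179)*420 = (-459/23 + 179)*420 = (3658/23)*420 = 1536360/23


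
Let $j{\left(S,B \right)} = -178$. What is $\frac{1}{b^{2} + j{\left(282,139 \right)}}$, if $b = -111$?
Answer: $\frac{1}{12143} \approx 8.2352 \cdot 10^{-5}$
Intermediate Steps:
$\frac{1}{b^{2} + j{\left(282,139 \right)}} = \frac{1}{\left(-111\right)^{2} - 178} = \frac{1}{12321 - 178} = \frac{1}{12143}$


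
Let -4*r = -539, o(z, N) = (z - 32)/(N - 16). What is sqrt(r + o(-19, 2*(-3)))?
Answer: sqrt(66341)/22 ≈ 11.708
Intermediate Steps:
o(z, N) = (-32 + z)/(-16 + N)
r = 539/4 (r = -1/4*(-539) = 539/4 ≈ 134.75)
sqrt(r + o(-19, 2*(-3))) = sqrt(539/4 + (-32 - 19)/(-16 + 2*(-3))) = sqrt(539/4 - 51/(-16 - 6)) = sqrt(539/4 - 51/(-22)) = sqrt(539/4 - 1/22*(-51)) = sqrt(539/4 + 51/22) = sqrt(6031/44) = sqrt(66341)/22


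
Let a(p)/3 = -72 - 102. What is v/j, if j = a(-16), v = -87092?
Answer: 43546/261 ≈ 166.84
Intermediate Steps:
a(p) = -522 (a(p) = 3*(-72 - 102) = 3*(-174) = -522)
j = -522
v/j = -87092/(-522) = -87092*(-1/522) = 43546/261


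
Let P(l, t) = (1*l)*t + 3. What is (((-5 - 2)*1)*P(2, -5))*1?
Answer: 49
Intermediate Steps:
P(l, t) = 3 + l*t (P(l, t) = l*t + 3 = 3 + l*t)
(((-5 - 2)*1)*P(2, -5))*1 = (((-5 - 2)*1)*(3 + 2*(-5)))*1 = ((-7*1)*(3 - 10))*1 = -7*(-7)*1 = 49*1 = 49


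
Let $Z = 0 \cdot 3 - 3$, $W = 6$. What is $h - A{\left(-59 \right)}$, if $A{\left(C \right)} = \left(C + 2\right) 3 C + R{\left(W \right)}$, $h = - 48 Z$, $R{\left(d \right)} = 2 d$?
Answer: $-9957$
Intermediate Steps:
$Z = -3$ ($Z = 0 - 3 = -3$)
$h = 144$ ($h = \left(-48\right) \left(-3\right) = 144$)
$A{\left(C \right)} = 12 + C \left(6 + 3 C\right)$ ($A{\left(C \right)} = \left(C + 2\right) 3 C + 2 \cdot 6 = \left(2 + C\right) 3 C + 12 = \left(6 + 3 C\right) C + 12 = C \left(6 + 3 C\right) + 12 = 12 + C \left(6 + 3 C\right)$)
$h - A{\left(-59 \right)} = 144 - \left(12 + 3 \left(-59\right)^{2} + 6 \left(-59\right)\right) = 144 - \left(12 + 3 \cdot 3481 - 354\right) = 144 - \left(12 + 10443 - 354\right) = 144 - 10101 = -9957$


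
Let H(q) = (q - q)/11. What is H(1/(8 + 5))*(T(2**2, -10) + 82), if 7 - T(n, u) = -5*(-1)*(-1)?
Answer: 0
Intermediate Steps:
H(q) = 0 (H(q) = 0*(1/11) = 0)
T(n, u) = 12 (T(n, u) = 7 - (-5*(-1))*(-1) = 7 - 5*(-1) = 7 - 1*(-5) = 7 + 5 = 12)
H(1/(8 + 5))*(T(2**2, -10) + 82) = 0*(12 + 82) = 0*94 = 0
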